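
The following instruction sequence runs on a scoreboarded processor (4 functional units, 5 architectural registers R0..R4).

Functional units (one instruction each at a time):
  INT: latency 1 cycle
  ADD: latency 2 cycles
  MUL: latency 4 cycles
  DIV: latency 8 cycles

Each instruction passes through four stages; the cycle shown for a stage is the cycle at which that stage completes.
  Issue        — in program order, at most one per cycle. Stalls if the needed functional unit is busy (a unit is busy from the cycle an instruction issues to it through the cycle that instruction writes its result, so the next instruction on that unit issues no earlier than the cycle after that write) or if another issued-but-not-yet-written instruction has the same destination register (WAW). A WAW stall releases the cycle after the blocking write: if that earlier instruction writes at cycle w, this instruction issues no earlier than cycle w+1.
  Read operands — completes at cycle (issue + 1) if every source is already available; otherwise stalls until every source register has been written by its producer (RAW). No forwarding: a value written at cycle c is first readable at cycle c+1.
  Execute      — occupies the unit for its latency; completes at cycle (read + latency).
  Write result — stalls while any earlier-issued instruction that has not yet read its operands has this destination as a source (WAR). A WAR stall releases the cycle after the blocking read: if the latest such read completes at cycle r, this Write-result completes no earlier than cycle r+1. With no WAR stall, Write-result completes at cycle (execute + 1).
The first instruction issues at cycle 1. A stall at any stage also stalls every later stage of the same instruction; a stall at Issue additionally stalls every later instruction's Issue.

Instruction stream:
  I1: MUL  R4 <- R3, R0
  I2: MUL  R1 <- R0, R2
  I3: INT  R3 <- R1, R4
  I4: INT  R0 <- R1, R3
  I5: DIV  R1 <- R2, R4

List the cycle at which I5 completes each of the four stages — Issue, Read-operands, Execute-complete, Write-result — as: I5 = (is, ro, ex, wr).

I5 = (19, 20, 28, 29)

[1] I1 dispatched to MUL
[2] I1 operands ready
[6] I1 complete
[7] R4←I1
[8] I2 dispatched to MUL
[9] I2 operands ready · I3 dispatched to INT
[13] I2 complete
[14] R1←I2
[15] I3 operands ready
[16] I3 complete
[17] R3←I3
[18] I4 dispatched to INT
[19] I4 operands ready · I5 dispatched to DIV
[20] I4 complete · I5 operands ready
[21] R0←I4
[28] I5 complete
[29] R1←I5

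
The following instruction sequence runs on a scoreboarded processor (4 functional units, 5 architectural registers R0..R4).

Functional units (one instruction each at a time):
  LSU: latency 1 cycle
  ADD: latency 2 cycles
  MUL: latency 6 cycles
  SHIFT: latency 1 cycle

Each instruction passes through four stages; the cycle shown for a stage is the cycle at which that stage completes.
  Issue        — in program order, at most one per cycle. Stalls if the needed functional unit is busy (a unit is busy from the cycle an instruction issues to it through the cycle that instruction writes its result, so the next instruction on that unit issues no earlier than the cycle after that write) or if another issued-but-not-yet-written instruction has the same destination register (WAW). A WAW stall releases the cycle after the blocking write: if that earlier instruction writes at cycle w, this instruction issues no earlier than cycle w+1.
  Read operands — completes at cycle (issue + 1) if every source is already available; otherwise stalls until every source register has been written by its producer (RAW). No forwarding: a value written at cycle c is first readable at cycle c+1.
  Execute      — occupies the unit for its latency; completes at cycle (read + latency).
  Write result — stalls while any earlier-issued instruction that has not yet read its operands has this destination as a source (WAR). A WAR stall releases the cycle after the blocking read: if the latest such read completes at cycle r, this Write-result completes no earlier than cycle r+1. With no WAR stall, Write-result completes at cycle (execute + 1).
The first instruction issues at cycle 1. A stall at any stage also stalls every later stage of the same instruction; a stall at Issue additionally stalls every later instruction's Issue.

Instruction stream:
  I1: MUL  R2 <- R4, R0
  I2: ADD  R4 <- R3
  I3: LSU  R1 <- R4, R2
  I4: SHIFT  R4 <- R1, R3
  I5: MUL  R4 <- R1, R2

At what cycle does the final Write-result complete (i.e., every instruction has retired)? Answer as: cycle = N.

cycle = 24

c1: issue I1 (MUL)
c2: I1 read-ops | issue I2 (ADD)
c3: I2 read-ops | issue I3 (LSU)
c5: I2 finished on ADD
c6: I2→R4
c7: issue I4 (SHIFT)
c8: I1 finished on MUL
c9: I1→R2
c10: I3 read-ops
c11: I3 finished on LSU
c12: I3→R1
c13: I4 read-ops
c14: I4 finished on SHIFT
c15: I4→R4
c16: issue I5 (MUL)
c17: I5 read-ops
c23: I5 finished on MUL
c24: I5→R4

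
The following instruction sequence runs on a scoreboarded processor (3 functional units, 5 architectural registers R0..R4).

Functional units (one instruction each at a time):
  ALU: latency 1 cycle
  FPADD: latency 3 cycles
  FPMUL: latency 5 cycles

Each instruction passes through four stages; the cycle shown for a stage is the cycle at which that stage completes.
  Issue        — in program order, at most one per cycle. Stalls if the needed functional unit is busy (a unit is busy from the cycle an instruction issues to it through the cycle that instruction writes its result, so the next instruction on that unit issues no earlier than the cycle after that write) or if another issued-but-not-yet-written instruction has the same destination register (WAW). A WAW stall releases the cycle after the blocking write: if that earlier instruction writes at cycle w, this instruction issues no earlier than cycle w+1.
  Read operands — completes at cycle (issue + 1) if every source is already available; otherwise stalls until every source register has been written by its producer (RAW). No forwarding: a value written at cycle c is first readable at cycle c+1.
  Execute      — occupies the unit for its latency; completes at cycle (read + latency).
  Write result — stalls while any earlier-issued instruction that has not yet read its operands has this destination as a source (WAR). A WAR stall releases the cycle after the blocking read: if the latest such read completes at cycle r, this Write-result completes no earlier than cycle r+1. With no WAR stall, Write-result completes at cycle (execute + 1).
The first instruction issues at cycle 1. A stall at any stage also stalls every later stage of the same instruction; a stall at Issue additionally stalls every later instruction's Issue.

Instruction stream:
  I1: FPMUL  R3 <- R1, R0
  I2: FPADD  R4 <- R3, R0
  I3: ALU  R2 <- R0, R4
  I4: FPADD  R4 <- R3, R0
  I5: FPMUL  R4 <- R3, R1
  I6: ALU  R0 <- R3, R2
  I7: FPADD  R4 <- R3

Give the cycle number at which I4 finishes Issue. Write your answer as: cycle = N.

1) issue 1, read 2, done 7, write 8
2) issue 2, read 9, done 12, write 13  <RAW R3: wait I1 write@8>
3) issue 3, read 14, done 15, write 16  <RAW R4: wait I2 write@13>
4) issue 14, read 15, done 18, write 19  <struct: FPADD busy until I2 writes@13>
5) issue 20, read 21, done 26, write 27  <WAW R4: wait I4 write@19>
6) issue 21, read 22, done 23, write 24
7) issue 28, read 29, done 32, write 33  <WAW R4: wait I5 write@27>

cycle = 14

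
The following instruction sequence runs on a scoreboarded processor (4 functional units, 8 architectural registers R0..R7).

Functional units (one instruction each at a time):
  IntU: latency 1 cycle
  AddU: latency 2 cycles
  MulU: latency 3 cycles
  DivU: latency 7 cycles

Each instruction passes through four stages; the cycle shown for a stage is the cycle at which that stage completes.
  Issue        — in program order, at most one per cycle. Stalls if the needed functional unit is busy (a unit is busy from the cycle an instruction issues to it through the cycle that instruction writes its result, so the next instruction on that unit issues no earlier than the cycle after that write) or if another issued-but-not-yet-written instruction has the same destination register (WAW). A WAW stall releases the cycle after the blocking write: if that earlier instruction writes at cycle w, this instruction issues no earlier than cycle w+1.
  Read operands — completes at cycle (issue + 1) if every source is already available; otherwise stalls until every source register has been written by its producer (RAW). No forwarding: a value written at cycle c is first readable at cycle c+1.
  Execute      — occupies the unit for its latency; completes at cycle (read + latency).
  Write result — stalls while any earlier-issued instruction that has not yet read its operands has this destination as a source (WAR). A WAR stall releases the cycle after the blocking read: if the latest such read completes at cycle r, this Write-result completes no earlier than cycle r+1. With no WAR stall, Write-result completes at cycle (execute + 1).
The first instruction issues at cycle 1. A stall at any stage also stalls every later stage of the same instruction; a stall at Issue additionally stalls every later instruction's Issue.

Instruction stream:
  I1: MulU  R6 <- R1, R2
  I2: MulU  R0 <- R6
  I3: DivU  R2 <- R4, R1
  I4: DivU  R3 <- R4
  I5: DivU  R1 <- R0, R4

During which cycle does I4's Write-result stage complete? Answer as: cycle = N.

cycle = 27

1) issue 1, read 2, done 5, write 6
2) issue 7, read 8, done 11, write 12  <struct: MulU busy until I1 writes@6>
3) issue 8, read 9, done 16, write 17
4) issue 18, read 19, done 26, write 27  <struct: DivU busy until I3 writes@17>
5) issue 28, read 29, done 36, write 37  <struct: DivU busy until I4 writes@27>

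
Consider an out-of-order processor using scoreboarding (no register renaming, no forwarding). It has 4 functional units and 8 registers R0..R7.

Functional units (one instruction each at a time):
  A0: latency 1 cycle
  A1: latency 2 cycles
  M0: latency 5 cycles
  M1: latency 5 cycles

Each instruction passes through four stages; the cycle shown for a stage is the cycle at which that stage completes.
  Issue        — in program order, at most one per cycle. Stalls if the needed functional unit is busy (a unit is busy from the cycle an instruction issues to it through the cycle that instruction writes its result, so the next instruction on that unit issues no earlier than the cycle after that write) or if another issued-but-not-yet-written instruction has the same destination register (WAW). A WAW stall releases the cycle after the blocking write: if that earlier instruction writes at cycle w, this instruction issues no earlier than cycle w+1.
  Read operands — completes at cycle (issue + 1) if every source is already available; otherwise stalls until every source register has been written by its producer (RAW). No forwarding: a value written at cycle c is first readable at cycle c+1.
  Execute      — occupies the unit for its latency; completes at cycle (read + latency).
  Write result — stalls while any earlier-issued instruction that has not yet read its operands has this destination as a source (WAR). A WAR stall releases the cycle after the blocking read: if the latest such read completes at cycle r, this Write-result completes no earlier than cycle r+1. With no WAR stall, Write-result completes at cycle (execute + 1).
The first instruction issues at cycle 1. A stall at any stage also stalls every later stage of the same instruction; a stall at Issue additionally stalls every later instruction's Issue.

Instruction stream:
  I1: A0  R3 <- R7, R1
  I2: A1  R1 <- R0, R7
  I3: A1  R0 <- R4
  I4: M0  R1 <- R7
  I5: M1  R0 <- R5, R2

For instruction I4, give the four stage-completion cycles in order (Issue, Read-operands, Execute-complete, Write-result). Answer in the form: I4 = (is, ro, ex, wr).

[1] I1→A0
[2] I1 RO | I2→A1
[3] I1 EX | I2 RO
[4] I1 WR R3
[5] I2 EX
[6] I2 WR R1
[7] I3→A1
[8] I3 RO | I4→M0
[9] I4 RO
[10] I3 EX
[11] I3 WR R0
[12] I5→M1
[13] I5 RO
[14] I4 EX
[15] I4 WR R1
[18] I5 EX
[19] I5 WR R0

I4 = (8, 9, 14, 15)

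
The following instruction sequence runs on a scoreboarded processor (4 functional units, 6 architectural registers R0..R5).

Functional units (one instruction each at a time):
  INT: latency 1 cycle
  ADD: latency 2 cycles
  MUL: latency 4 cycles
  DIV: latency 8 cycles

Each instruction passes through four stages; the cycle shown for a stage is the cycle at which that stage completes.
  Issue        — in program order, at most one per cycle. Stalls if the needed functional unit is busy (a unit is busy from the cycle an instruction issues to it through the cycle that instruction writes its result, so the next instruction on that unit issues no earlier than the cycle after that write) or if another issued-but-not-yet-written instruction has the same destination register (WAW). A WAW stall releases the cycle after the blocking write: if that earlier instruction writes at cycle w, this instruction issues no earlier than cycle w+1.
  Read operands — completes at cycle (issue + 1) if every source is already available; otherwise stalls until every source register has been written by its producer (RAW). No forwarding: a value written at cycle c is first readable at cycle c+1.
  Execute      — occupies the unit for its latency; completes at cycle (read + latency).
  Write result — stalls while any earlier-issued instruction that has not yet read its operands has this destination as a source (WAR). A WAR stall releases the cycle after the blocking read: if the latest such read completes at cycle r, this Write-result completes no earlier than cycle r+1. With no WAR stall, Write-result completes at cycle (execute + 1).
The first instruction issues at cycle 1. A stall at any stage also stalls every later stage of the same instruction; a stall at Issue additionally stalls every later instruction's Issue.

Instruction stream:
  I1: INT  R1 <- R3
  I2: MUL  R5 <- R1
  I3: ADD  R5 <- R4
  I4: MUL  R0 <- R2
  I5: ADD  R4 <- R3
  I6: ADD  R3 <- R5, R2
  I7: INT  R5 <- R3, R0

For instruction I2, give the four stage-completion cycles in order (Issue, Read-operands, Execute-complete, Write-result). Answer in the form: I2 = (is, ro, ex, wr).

I2 = (2, 5, 9, 10)

cycle 1: issue I1 (INT)
cycle 2: I1 read-ops · issue I2 (MUL)
cycle 3: I1 finished on INT
cycle 4: I1→R1
cycle 5: I2 read-ops
cycle 9: I2 finished on MUL
cycle 10: I2→R5
cycle 11: issue I3 (ADD)
cycle 12: I3 read-ops · issue I4 (MUL)
cycle 13: I4 read-ops
cycle 14: I3 finished on ADD
cycle 15: I3→R5
cycle 16: issue I5 (ADD)
cycle 17: I4 finished on MUL · I5 read-ops
cycle 18: I4→R0
cycle 19: I5 finished on ADD
cycle 20: I5→R4
cycle 21: issue I6 (ADD)
cycle 22: I6 read-ops · issue I7 (INT)
cycle 24: I6 finished on ADD
cycle 25: I6→R3
cycle 26: I7 read-ops
cycle 27: I7 finished on INT
cycle 28: I7→R5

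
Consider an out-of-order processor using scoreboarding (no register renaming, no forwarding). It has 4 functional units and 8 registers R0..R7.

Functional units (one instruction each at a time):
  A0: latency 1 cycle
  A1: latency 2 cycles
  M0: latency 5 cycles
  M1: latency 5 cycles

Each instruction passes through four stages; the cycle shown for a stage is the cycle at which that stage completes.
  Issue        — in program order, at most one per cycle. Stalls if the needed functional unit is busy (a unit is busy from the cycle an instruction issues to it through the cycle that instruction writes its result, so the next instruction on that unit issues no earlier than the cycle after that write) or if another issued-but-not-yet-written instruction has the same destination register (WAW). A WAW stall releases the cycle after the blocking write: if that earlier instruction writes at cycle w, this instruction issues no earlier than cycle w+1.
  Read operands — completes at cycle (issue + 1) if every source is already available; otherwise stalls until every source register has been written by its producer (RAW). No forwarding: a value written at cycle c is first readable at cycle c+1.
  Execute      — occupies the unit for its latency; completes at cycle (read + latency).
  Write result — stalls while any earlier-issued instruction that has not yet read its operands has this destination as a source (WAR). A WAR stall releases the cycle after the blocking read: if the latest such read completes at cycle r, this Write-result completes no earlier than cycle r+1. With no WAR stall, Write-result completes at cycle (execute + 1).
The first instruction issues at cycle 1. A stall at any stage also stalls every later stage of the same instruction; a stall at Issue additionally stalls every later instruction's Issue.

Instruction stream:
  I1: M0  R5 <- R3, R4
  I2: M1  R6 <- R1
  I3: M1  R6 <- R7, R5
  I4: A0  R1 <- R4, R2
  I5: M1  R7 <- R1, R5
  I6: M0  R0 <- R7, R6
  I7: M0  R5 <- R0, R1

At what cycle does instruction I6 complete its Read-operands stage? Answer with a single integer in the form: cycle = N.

cycle = 26

I1 -> (1, 2, 7, 8)
I2 -> (2, 3, 8, 9)
I3 -> (10, 11, 16, 17)  // struct: M1 busy until I2 writes@9
I4 -> (11, 12, 13, 14)
I5 -> (18, 19, 24, 25)  // struct: M1 busy until I3 writes@17
I6 -> (19, 26, 31, 32)  // RAW R7: wait I5 write@25
I7 -> (33, 34, 39, 40)  // struct: M0 busy until I6 writes@32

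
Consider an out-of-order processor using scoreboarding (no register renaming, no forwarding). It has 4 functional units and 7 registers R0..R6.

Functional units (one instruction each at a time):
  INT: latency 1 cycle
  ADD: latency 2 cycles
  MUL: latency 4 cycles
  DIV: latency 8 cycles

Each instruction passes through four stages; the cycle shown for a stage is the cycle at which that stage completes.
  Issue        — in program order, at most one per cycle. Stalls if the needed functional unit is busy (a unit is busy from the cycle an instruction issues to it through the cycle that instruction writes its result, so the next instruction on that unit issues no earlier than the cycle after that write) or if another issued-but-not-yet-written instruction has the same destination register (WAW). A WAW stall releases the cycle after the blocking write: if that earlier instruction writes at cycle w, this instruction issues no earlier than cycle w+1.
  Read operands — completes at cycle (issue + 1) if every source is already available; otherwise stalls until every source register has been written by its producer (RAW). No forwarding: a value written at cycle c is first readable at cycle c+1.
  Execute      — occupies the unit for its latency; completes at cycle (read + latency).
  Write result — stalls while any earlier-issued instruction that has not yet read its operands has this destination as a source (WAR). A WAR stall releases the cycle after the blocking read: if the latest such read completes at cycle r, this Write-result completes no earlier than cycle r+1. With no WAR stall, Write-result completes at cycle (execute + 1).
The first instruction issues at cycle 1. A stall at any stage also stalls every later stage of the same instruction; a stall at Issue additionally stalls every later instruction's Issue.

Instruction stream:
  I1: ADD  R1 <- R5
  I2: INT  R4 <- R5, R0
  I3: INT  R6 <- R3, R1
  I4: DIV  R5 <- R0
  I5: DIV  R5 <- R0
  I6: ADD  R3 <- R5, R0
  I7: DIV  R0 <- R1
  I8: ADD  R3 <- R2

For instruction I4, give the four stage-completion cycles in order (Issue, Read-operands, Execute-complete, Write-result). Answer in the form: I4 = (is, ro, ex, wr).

  I1 | 1 | 2 | 4 | 5
  I2 | 2 | 3 | 4 | 5
  I3 | 6 | 7 | 8 | 9   struct: INT busy until I2 writes@5
  I4 | 7 | 8 | 16 | 17
  I5 | 18 | 19 | 27 | 28   struct: DIV busy until I4 writes@17
  I6 | 19 | 29 | 31 | 32   RAW R5: wait I5 write@28
  I7 | 29 | 30 | 38 | 39   struct: DIV busy until I5 writes@28
  I8 | 33 | 34 | 36 | 37   struct: ADD busy until I6 writes@32

I4 = (7, 8, 16, 17)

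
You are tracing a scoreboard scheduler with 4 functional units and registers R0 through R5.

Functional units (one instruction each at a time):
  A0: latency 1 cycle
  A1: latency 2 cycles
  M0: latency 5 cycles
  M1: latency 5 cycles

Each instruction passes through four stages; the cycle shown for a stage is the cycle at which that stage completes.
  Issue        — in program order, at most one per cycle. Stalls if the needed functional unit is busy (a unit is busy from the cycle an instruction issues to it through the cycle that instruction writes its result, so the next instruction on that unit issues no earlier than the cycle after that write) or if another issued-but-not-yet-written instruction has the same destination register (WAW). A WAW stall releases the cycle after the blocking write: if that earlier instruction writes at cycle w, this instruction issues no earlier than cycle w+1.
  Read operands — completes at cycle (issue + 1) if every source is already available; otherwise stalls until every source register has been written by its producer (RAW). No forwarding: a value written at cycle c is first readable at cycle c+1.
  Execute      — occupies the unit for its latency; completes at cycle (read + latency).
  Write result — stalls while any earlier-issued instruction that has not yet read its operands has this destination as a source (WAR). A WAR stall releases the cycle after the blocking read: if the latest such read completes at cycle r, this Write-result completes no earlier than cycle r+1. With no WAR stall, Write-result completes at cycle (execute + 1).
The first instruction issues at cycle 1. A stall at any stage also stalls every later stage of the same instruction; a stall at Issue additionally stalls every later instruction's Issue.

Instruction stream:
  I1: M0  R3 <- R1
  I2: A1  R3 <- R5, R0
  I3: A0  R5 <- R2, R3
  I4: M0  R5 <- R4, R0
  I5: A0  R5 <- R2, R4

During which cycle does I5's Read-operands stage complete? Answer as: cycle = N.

cycle = 26

[1] I1 issues→M0
[2] I1 reads
[7] I1 exec-done
[8] I1 writes R3
[9] I2 issues→A1
[10] I2 reads, I3 issues→A0
[12] I2 exec-done
[13] I2 writes R3
[14] I3 reads
[15] I3 exec-done
[16] I3 writes R5
[17] I4 issues→M0
[18] I4 reads
[23] I4 exec-done
[24] I4 writes R5
[25] I5 issues→A0
[26] I5 reads
[27] I5 exec-done
[28] I5 writes R5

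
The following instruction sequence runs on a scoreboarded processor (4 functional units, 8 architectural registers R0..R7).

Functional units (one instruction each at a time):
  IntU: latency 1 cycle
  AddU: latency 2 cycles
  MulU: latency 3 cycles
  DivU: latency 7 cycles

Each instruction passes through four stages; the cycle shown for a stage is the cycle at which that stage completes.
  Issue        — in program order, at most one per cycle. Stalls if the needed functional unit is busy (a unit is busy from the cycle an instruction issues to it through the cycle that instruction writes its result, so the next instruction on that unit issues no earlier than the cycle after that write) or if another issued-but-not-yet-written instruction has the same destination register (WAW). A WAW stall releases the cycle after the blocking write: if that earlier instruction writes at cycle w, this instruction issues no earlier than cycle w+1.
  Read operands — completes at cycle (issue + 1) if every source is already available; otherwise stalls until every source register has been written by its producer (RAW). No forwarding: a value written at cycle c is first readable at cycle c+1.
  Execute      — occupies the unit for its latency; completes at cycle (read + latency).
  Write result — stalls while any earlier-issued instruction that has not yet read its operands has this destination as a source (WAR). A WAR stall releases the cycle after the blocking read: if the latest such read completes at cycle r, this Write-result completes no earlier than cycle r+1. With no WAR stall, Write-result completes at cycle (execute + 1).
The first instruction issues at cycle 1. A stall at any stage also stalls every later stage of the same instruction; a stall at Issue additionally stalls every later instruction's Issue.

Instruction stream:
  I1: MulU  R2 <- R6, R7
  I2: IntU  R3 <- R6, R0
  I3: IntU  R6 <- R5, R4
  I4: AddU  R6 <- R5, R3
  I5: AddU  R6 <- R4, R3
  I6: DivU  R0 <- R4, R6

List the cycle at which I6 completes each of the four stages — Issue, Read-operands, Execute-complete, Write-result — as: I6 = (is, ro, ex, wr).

t=1  I1→MulU
t=2  I1 RO, I2→IntU
t=3  I2 RO
t=4  I2 EX
t=5  I1 EX, I2 WR R3
t=6  I1 WR R2, I3→IntU
t=7  I3 RO
t=8  I3 EX
t=9  I3 WR R6
t=10  I4→AddU
t=11  I4 RO
t=13  I4 EX
t=14  I4 WR R6
t=15  I5→AddU
t=16  I5 RO, I6→DivU
t=18  I5 EX
t=19  I5 WR R6
t=20  I6 RO
t=27  I6 EX
t=28  I6 WR R0

I6 = (16, 20, 27, 28)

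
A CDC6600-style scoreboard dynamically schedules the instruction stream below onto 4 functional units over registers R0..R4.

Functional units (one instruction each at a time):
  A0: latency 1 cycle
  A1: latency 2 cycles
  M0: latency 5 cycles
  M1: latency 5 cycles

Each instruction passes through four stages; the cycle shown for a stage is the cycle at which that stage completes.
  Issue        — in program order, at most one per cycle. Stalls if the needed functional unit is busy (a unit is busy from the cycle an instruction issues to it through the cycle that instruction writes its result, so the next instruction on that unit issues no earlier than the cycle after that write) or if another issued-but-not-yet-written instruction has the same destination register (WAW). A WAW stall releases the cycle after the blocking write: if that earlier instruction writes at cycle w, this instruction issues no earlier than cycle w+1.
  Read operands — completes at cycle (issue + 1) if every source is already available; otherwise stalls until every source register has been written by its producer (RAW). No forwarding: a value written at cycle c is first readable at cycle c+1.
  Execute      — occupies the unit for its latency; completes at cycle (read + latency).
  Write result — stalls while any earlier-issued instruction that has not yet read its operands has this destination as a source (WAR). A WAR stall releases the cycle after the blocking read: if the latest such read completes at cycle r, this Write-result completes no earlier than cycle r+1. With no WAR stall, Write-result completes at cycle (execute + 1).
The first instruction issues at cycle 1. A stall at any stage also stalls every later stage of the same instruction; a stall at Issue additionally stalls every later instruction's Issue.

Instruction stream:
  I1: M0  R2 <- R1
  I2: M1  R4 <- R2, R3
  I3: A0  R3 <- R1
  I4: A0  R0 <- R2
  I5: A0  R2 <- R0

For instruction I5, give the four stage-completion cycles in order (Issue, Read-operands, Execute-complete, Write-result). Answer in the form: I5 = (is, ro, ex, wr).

I1: IS=1 RO=2 EX=7 WR=8
I2: IS=2 RO=9 EX=14 WR=15  [RAW R2: wait I1 write@8]
I3: IS=3 RO=4 EX=5 WR=10  [WAR R3: wait I2 read@9]
I4: IS=11 RO=12 EX=13 WR=14  [struct: A0 busy until I3 writes@10]
I5: IS=15 RO=16 EX=17 WR=18  [struct: A0 busy until I4 writes@14]

I5 = (15, 16, 17, 18)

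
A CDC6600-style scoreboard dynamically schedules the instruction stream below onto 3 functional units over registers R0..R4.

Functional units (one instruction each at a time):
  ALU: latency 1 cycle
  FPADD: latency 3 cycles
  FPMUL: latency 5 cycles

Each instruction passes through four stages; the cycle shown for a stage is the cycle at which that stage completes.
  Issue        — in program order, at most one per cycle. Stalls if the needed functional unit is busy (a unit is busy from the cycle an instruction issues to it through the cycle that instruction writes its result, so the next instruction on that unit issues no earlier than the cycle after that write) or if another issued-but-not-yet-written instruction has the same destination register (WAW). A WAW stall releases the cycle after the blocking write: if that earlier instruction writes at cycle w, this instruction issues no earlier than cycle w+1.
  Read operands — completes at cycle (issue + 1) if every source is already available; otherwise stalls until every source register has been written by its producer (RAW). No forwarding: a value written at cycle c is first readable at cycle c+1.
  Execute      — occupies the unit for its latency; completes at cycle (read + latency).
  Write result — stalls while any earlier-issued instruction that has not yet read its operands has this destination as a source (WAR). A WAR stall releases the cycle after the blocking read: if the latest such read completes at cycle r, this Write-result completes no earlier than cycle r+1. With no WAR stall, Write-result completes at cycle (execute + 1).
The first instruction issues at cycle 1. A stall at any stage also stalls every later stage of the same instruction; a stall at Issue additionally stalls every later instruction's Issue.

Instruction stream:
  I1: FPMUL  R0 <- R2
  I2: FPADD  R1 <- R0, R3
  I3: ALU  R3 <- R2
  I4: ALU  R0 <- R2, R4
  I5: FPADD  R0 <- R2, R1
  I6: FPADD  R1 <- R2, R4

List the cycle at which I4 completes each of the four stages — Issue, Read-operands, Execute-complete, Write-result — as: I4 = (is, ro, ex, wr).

[1] I1→FPMUL
[2] I1 RO · I2→FPADD
[3] I3→ALU
[4] I3 RO
[5] I3 EX
[7] I1 EX
[8] I1 WR R0
[9] I2 RO
[10] I3 WR R3
[11] I4→ALU
[12] I2 EX · I4 RO
[13] I2 WR R1 · I4 EX
[14] I4 WR R0
[15] I5→FPADD
[16] I5 RO
[19] I5 EX
[20] I5 WR R0
[21] I6→FPADD
[22] I6 RO
[25] I6 EX
[26] I6 WR R1

I4 = (11, 12, 13, 14)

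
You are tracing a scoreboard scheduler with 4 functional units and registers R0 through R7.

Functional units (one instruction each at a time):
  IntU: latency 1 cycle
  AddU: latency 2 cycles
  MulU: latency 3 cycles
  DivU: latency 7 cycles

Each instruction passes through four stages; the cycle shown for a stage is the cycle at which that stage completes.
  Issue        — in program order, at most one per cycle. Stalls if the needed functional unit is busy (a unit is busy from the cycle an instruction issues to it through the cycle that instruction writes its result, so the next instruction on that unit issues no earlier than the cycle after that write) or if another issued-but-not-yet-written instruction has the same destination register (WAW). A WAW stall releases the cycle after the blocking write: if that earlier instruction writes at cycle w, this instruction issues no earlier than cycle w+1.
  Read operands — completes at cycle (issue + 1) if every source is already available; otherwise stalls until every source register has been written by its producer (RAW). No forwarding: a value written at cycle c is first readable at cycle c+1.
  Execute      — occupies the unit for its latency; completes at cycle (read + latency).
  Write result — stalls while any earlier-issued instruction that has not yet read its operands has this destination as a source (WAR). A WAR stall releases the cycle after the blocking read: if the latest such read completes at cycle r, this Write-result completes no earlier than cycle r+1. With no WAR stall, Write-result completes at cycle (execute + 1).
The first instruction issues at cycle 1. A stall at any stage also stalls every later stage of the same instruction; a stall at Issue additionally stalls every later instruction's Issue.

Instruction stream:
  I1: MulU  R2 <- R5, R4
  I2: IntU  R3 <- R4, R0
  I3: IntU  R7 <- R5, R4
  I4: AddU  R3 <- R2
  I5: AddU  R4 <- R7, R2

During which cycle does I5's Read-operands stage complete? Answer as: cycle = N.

[1] I1 issues→MulU
[2] I1 reads | I2 issues→IntU
[3] I2 reads
[4] I2 exec-done
[5] I1 exec-done | I2 writes R3
[6] I1 writes R2 | I3 issues→IntU
[7] I3 reads | I4 issues→AddU
[8] I3 exec-done | I4 reads
[9] I3 writes R7
[10] I4 exec-done
[11] I4 writes R3
[12] I5 issues→AddU
[13] I5 reads
[15] I5 exec-done
[16] I5 writes R4

cycle = 13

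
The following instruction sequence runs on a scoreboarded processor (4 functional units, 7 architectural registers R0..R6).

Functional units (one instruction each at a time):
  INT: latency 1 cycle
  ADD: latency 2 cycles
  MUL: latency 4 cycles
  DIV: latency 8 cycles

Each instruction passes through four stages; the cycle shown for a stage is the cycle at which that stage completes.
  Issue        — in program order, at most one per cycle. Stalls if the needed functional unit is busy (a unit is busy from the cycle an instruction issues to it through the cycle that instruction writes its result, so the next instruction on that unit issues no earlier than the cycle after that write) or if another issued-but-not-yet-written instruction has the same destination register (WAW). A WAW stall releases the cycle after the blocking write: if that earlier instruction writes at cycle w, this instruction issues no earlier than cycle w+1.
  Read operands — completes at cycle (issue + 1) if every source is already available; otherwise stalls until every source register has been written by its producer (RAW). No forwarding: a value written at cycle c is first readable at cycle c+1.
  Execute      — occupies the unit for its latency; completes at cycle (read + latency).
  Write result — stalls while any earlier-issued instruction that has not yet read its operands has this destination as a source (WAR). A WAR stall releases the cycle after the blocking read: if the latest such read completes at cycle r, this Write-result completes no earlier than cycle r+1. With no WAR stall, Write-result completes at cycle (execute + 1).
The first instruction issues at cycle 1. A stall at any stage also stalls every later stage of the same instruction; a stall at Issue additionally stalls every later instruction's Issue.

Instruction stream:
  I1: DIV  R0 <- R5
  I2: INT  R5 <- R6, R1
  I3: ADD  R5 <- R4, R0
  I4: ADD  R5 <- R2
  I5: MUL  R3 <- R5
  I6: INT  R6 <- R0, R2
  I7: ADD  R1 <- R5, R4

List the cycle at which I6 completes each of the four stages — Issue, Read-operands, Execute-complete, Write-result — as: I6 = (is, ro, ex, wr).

1) issue 1, read 2, done 10, write 11
2) issue 2, read 3, done 4, write 5
3) issue 6, read 12, done 14, write 15  <WAW R5: wait I2 write@5 / RAW R0: wait I1 write@11>
4) issue 16, read 17, done 19, write 20  <struct: ADD busy until I3 writes@15>
5) issue 17, read 21, done 25, write 26  <RAW R5: wait I4 write@20>
6) issue 18, read 19, done 20, write 21
7) issue 21, read 22, done 24, write 25  <struct: ADD busy until I4 writes@20>

I6 = (18, 19, 20, 21)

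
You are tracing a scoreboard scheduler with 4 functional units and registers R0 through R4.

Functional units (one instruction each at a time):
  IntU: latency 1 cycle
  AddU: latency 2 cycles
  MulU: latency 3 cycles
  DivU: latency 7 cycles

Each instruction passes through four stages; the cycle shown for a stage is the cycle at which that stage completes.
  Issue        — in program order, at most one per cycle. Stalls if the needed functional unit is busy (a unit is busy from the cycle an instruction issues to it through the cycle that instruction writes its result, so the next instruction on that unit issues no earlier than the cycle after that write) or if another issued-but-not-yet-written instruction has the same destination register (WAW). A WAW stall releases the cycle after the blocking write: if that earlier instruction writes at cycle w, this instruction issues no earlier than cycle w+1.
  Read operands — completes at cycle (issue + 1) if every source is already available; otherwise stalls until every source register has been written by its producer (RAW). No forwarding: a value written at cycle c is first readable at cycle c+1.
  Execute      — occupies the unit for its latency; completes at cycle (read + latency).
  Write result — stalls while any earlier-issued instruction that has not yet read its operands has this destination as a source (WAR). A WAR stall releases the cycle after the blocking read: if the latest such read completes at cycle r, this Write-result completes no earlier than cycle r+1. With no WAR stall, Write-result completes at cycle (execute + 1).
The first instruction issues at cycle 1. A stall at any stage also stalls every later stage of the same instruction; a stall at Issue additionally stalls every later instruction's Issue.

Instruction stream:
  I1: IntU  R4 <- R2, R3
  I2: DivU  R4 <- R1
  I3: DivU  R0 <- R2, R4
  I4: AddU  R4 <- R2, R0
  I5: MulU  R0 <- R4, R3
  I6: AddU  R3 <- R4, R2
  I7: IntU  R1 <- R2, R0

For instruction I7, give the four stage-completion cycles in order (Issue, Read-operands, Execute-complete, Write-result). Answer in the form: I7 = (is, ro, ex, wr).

I7 = (30, 34, 35, 36)

c1: I1 issues→IntU
c2: I1 reads
c3: I1 exec-done
c4: I1 writes R4
c5: I2 issues→DivU
c6: I2 reads
c13: I2 exec-done
c14: I2 writes R4
c15: I3 issues→DivU
c16: I3 reads · I4 issues→AddU
c23: I3 exec-done
c24: I3 writes R0
c25: I4 reads · I5 issues→MulU
c27: I4 exec-done
c28: I4 writes R4
c29: I5 reads · I6 issues→AddU
c30: I6 reads · I7 issues→IntU
c32: I5 exec-done · I6 exec-done
c33: I5 writes R0 · I6 writes R3
c34: I7 reads
c35: I7 exec-done
c36: I7 writes R1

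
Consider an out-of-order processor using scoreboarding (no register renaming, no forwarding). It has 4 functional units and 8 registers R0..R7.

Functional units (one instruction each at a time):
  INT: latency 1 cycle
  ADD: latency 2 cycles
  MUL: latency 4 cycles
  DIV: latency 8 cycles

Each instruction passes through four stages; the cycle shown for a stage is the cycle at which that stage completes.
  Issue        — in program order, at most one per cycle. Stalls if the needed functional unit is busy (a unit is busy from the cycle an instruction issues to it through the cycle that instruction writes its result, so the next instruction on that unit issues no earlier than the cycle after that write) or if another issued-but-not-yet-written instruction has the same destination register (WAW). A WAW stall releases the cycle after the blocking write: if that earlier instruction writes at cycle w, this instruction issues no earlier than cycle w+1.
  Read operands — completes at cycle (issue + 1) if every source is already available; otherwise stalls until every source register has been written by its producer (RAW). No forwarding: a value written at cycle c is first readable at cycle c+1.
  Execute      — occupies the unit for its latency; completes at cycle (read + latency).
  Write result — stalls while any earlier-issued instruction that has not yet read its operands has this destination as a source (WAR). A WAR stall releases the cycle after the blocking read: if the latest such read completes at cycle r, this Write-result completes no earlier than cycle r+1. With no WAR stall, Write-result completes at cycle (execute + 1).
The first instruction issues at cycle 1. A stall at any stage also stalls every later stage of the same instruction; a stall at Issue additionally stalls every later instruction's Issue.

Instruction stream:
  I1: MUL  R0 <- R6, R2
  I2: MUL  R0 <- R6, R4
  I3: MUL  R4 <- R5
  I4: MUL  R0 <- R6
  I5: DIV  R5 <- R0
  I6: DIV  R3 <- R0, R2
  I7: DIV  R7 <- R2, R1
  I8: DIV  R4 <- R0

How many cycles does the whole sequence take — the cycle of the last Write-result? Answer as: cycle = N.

cycle = 71

I1  is:1  ro:2  ex:6  wr:7
I2  is:8  ro:9  ex:13  wr:14  — struct: MUL busy until I1 writes@7
I3  is:15  ro:16  ex:20  wr:21  — struct: MUL busy until I2 writes@14
I4  is:22  ro:23  ex:27  wr:28  — struct: MUL busy until I3 writes@21
I5  is:23  ro:29  ex:37  wr:38  — RAW R0: wait I4 write@28
I6  is:39  ro:40  ex:48  wr:49  — struct: DIV busy until I5 writes@38
I7  is:50  ro:51  ex:59  wr:60  — struct: DIV busy until I6 writes@49
I8  is:61  ro:62  ex:70  wr:71  — struct: DIV busy until I7 writes@60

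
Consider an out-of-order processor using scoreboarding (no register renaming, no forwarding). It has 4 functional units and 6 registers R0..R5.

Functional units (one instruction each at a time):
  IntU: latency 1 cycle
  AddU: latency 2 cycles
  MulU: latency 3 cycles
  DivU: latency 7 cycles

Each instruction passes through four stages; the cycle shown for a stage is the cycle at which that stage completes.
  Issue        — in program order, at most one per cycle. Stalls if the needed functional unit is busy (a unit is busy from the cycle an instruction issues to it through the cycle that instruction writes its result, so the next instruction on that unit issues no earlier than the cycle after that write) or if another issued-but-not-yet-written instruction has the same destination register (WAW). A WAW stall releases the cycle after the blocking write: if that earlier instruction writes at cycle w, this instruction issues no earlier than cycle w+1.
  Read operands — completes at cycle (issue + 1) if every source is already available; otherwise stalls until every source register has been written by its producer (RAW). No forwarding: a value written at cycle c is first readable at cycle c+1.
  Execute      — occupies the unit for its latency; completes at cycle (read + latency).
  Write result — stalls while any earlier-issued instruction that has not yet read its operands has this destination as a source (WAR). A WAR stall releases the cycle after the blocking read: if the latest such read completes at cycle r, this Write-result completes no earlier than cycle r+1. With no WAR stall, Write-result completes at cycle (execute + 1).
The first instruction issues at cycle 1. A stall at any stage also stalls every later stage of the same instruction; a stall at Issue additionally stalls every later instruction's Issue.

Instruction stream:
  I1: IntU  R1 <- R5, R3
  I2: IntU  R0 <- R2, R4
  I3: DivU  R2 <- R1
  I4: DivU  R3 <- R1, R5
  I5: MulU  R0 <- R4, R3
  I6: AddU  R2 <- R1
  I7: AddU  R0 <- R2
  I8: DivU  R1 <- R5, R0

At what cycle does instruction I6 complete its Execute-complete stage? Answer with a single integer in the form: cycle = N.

cycle = 21

[1] I1 issues→IntU
[2] I1 reads
[3] I1 exec-done
[4] I1 writes R1
[5] I2 issues→IntU
[6] I2 reads, I3 issues→DivU
[7] I2 exec-done, I3 reads
[8] I2 writes R0
[14] I3 exec-done
[15] I3 writes R2
[16] I4 issues→DivU
[17] I4 reads, I5 issues→MulU
[18] I6 issues→AddU
[19] I6 reads
[21] I6 exec-done
[22] I6 writes R2
[24] I4 exec-done
[25] I4 writes R3
[26] I5 reads
[29] I5 exec-done
[30] I5 writes R0
[31] I7 issues→AddU
[32] I7 reads, I8 issues→DivU
[34] I7 exec-done
[35] I7 writes R0
[36] I8 reads
[43] I8 exec-done
[44] I8 writes R1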